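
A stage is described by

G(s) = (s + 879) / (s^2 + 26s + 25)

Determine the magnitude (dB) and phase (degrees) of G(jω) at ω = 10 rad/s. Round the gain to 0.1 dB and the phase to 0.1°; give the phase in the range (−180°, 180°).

Substitute s = j10:
Numerator: (j10) + 879 = 879 + j10
Denominator: (j10)^2 + 26(j10) + 25 = -75 + j260
|N| = √(879² + 10²) ≈ 879.06, ∠N ≈ 0.65°
|D| = √(75² + 260²) ≈ 270.6, ∠D ≈ 106.09°
|G| = 879.06 / 270.6 ≈ 3.2486
Gain = 20 log₁₀(3.2486) ≈ 10.23 dB
∠G = 0.65° − 106.09° = -105.44°

10.2 dB, -105.4°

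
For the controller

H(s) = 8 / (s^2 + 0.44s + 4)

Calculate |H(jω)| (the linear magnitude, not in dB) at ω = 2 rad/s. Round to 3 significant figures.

At s = jω = j2:
quadratic: (j2)² + 0.44·j2 + 4 = 0 + j0.88 → |·| ≈ 0.88, ∠ ≈ 90.00°
|H| = 8 / 0.88 ≈ 9.0909

9.09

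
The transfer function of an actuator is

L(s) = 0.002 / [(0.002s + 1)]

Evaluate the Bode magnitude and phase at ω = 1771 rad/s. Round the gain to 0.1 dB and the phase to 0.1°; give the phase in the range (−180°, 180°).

-65.3 dB, -74.2°

At ω = 1771 rad/s:
pole (1 + j1771·0.002) = 1 + j3.542 → |·| ≈ 3.6805, ∠ ≈ 74.23°
|L| = 0.002 · 1 / (3.6805) ≈ 0.0005434
Gain = 20 log₁₀(0.0005434) ≈ -65.30 dB
∠L = (0°) − (74.23°) = -74.23°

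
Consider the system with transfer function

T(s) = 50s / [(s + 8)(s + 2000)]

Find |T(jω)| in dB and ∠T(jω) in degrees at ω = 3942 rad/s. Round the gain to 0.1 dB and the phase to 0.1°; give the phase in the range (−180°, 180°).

-38.9 dB, -63.0°

At s = jω = j3942:
zero at origin: s = j3942 → |·| = 3942, ∠ = 90.00°
pole (s+8): 8 + j3942 → |·| = √(8²+3942²) = √15539428 ≈ 3942, ∠ = arctan(3942/8) ≈ 89.88°
pole (s+2000): 2000 + j3942 → |·| = √(2000²+3942²) = √19539364 ≈ 4420.3, ∠ = arctan(3942/2000) ≈ 63.10°
|T| = 50 · 3942 / 1.7425e+07 ≈ 0.011311
Gain = 20 log₁₀(0.011311) ≈ -38.93 dB
∠T = 90.00° − 152.98° = -62.98°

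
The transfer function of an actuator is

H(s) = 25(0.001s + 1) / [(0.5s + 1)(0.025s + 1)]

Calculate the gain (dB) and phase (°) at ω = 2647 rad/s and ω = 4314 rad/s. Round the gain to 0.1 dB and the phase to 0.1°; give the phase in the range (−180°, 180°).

At ω = 2647 rad/s:
zero (1 + j2647·0.001) = 1 + j2.647 → |·| ≈ 2.8296, ∠ ≈ 69.30°
pole (1 + j2647·0.5) = 1 + j1323.5 → |·| ≈ 1323.5, ∠ ≈ 89.96°
pole (1 + j2647·0.025) = 1 + j66.175 → |·| ≈ 66.183, ∠ ≈ 89.13°
|H| = 25 · 2.8296 / (1323.5 · 66.183) ≈ 0.0008076
Gain = 20 log₁₀(0.0008076) ≈ -61.86 dB
∠H = (69.30°) − (89.96° + 89.13°) = -109.79°

At ω = 4314 rad/s:
zero (1 + j4314·0.001) = 1 + j4.314 → |·| ≈ 4.4284, ∠ ≈ 76.95°
pole (1 + j4314·0.5) = 1 + j2157 → |·| ≈ 2157, ∠ ≈ 89.97°
pole (1 + j4314·0.025) = 1 + j107.85 → |·| ≈ 107.85, ∠ ≈ 89.47°
|H| = 25 · 4.4284 / (2157 · 107.85) ≈ 0.0004759
Gain = 20 log₁₀(0.0004759) ≈ -66.45 dB
∠H = (76.95°) − (89.97° + 89.47°) = -102.49°

ω = 2647: -61.9 dB, -109.8°; ω = 4314: -66.5 dB, -102.5°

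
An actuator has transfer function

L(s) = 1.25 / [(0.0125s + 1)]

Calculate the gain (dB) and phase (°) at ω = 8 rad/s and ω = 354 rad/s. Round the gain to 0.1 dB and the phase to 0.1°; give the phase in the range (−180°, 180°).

ω = 8: 1.9 dB, -5.7°; ω = 354: -11.2 dB, -77.3°

At ω = 8 rad/s:
pole (1 + j8·0.0125) = 1 + j0.1 → |·| ≈ 1.005, ∠ ≈ 5.71°
|L| = 1.25 · 1 / (1.005) ≈ 1.2438
Gain = 20 log₁₀(1.2438) ≈ 1.90 dB
∠L = (0°) − (5.71°) = -5.71°

At ω = 354 rad/s:
pole (1 + j354·0.0125) = 1 + j4.425 → |·| ≈ 4.5366, ∠ ≈ 77.27°
|L| = 1.25 · 1 / (4.5366) ≈ 0.27554
Gain = 20 log₁₀(0.27554) ≈ -11.20 dB
∠L = (0°) − (77.27°) = -77.27°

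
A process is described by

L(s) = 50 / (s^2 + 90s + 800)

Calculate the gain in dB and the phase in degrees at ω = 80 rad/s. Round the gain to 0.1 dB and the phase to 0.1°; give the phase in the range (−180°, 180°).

Substitute s = j80:
Numerator: 50 = 50 + j0
Denominator: (j80)^2 + 90(j80) + 800 = -5600 + j7200
|N| = √(50² + 0²) ≈ 50, ∠N ≈ 0.00°
|D| = √(5600² + 7200²) ≈ 9121.4, ∠D ≈ 127.87°
|L| = 50 / 9121.4 ≈ 0.0054816
Gain = 20 log₁₀(0.0054816) ≈ -45.22 dB
∠L = 0.00° − 127.87° = -127.87°

-45.2 dB, -127.9°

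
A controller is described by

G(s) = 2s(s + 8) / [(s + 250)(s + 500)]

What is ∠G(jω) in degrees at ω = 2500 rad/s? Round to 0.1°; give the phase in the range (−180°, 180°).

16.8°

At s = jω = j2500:
zero (s+8): 8 + j2500 → |·| = √(8²+2500²) = √6250064 ≈ 2500, ∠ = arctan(2500/8) ≈ 89.82°
zero at origin: s = j2500 → |·| = 2500, ∠ = 90.00°
pole (s+250): 250 + j2500 → |·| = √(250²+2500²) = √6312500 ≈ 2512.5, ∠ = arctan(2500/250) ≈ 84.29°
pole (s+500): 500 + j2500 → |·| = √(500²+2500²) = √6500000 ≈ 2549.5, ∠ = arctan(2500/500) ≈ 78.69°
∠G = 179.82° − 162.98° = 16.84°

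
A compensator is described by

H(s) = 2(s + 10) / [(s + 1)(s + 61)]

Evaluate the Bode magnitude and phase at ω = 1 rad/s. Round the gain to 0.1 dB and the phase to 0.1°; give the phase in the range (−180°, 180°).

At s = jω = j1:
zero (s+10): 10 + j1 → |·| = √(10²+1²) = √101 ≈ 10.05, ∠ = arctan(1/10) ≈ 5.71°
pole (s+1): 1 + j1 → |·| = √(1²+1²) = √2 ≈ 1.4142, ∠ = arctan(1/1) ≈ 45.00°
pole (s+61): 61 + j1 → |·| = √(61²+1²) = √3722 ≈ 61.008, ∠ = arctan(1/61) ≈ 0.94°
|H| = 2 · 10.05 / 86.278 ≈ 0.23297
Gain = 20 log₁₀(0.23297) ≈ -12.65 dB
∠H = 5.71° − 45.94° = -40.23°

-12.7 dB, -40.2°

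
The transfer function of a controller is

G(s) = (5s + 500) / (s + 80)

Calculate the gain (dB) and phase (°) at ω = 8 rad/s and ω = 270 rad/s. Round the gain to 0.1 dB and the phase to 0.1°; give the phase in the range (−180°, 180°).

Substitute s = j8:
Numerator: 5(j8) + 500 = 500 + j40
Denominator: (j8) + 80 = 80 + j8
|N| = √(500² + 40²) ≈ 501.6, ∠N ≈ 4.57°
|D| = √(80² + 8²) ≈ 80.399, ∠D ≈ 5.71°
|G| = 501.6 / 80.399 ≈ 6.2389
Gain = 20 log₁₀(6.2389) ≈ 15.90 dB
∠G = 4.57° − 5.71° = -1.14°

Substitute s = j270:
Numerator: 5(j270) + 500 = 500 + j1350
Denominator: (j270) + 80 = 80 + j270
|N| = √(500² + 1350²) ≈ 1439.6, ∠N ≈ 69.68°
|D| = √(80² + 270²) ≈ 281.6, ∠D ≈ 73.50°
|G| = 1439.6 / 281.6 ≈ 5.1122
Gain = 20 log₁₀(5.1122) ≈ 14.17 dB
∠G = 69.68° − 73.50° = -3.82°

ω = 8: 15.9 dB, -1.1°; ω = 270: 14.2 dB, -3.8°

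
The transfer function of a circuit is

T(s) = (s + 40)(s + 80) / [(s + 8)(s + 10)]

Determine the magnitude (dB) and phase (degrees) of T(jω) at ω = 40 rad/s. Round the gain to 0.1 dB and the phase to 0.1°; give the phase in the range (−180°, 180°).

9.6 dB, -83.1°

At s = jω = j40:
zero (s+40): 40 + j40 → |·| = √(40²+40²) = √3200 ≈ 56.569, ∠ = arctan(40/40) ≈ 45.00°
zero (s+80): 80 + j40 → |·| = √(80²+40²) = √8000 ≈ 89.443, ∠ = arctan(40/80) ≈ 26.57°
pole (s+8): 8 + j40 → |·| = √(8²+40²) = √1664 ≈ 40.792, ∠ = arctan(40/8) ≈ 78.69°
pole (s+10): 10 + j40 → |·| = √(10²+40²) = √1700 ≈ 41.231, ∠ = arctan(40/10) ≈ 75.96°
|T| = 1 · 5059.7 / 1681.9 ≈ 3.0083
Gain = 20 log₁₀(3.0083) ≈ 9.57 dB
∠T = 71.57° − 154.65° = -83.08°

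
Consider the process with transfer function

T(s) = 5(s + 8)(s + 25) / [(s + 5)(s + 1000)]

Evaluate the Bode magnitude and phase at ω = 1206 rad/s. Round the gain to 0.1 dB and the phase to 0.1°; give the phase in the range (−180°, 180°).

At s = jω = j1206:
zero (s+8): 8 + j1206 → |·| = √(8²+1206²) = √1454500 ≈ 1206, ∠ = arctan(1206/8) ≈ 89.62°
zero (s+25): 25 + j1206 → |·| = √(25²+1206²) = √1455061 ≈ 1206.3, ∠ = arctan(1206/25) ≈ 88.81°
pole (s+5): 5 + j1206 → |·| = √(5²+1206²) = √1454461 ≈ 1206, ∠ = arctan(1206/5) ≈ 89.76°
pole (s+1000): 1000 + j1206 → |·| = √(1000²+1206²) = √2454436 ≈ 1566.7, ∠ = arctan(1206/1000) ≈ 50.33°
|T| = 5 · 1.4548e+06 / 1.8894e+06 ≈ 3.8499
Gain = 20 log₁₀(3.8499) ≈ 11.71 dB
∠T = 178.43° − 140.09° = 38.34°

11.7 dB, 38.3°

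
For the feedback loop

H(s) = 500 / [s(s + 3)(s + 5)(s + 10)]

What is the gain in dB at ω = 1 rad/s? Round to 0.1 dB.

At s = jω = j1:
pole (s+3): 3 + j1 → |·| = √(3²+1²) = √10 ≈ 3.1623, ∠ = arctan(1/3) ≈ 18.43°
pole (s+5): 5 + j1 → |·| = √(5²+1²) = √26 ≈ 5.099, ∠ = arctan(1/5) ≈ 11.31°
pole (s+10): 10 + j1 → |·| = √(10²+1²) = √101 ≈ 10.05, ∠ = arctan(1/10) ≈ 5.71°
pole at origin: |s| = 1, ∠ = 90.00° (in denominator)
|H| = 500 / 162.05 ≈ 3.0855
Gain = 20 log₁₀(3.0855) ≈ 9.79 dB

9.8 dB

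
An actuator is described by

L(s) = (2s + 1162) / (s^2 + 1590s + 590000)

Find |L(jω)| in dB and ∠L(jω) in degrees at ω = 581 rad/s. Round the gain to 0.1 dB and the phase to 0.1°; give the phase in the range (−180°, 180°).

Substitute s = j581:
Numerator: 2(j581) + 1162 = 1162 + j1162
Denominator: (j581)^2 + 1590(j581) + 590000 = 252439 + j923790
|N| = √(1162² + 1162²) ≈ 1643.3, ∠N ≈ 45.00°
|D| = √(252439² + 923790²) ≈ 9.5766e+05, ∠D ≈ 74.72°
|L| = 1643.3 / 9.5766e+05 ≈ 0.001716
Gain = 20 log₁₀(0.001716) ≈ -55.31 dB
∠L = 45.00° − 74.72° = -29.72°

-55.3 dB, -29.7°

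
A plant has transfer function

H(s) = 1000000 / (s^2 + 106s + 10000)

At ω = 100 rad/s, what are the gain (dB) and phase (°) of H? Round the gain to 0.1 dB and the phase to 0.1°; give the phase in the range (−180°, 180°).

39.5 dB, -90.0°

At s = jω = j100:
quadratic: (j100)² + 106·j100 + 10000 = 0 + j10600 → |·| ≈ 10600, ∠ ≈ 90.00°
|H| = 1000000 / 10600 ≈ 94.34
Gain = 20 log₁₀(94.34) ≈ 39.49 dB
∠H = 0.00° − 90.00° = -90.00°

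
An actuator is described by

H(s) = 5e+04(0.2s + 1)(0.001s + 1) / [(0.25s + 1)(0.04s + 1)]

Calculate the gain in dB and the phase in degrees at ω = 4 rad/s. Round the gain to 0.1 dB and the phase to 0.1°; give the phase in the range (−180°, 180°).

93.0 dB, -15.2°

At ω = 4 rad/s:
zero (1 + j4·0.2) = 1 + j0.8 → |·| ≈ 1.2806, ∠ ≈ 38.66°
zero (1 + j4·0.001) = 1 + j0.004 → |·| ≈ 1, ∠ ≈ 0.23°
pole (1 + j4·0.25) = 1 + j1 → |·| ≈ 1.4142, ∠ ≈ 45.00°
pole (1 + j4·0.04) = 1 + j0.16 → |·| ≈ 1.0127, ∠ ≈ 9.09°
|H| = 5e+04 · 1.2806 · 1 / (1.4142 · 1.0127) ≈ 44709
Gain = 20 log₁₀(44709) ≈ 93.01 dB
∠H = (38.66° + 0.23°) − (45.00° + 9.09°) = -15.20°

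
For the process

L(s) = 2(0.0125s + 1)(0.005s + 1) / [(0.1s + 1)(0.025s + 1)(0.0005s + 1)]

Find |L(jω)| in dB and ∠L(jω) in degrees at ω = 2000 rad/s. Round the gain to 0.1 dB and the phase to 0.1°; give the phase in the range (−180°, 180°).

-29.0 dB, -51.6°

At ω = 2000 rad/s:
zero (1 + j2000·0.0125) = 1 + j25 → |·| ≈ 25.02, ∠ ≈ 87.71°
zero (1 + j2000·0.005) = 1 + j10 → |·| ≈ 10.05, ∠ ≈ 84.29°
pole (1 + j2000·0.1) = 1 + j200 → |·| ≈ 200, ∠ ≈ 89.71°
pole (1 + j2000·0.025) = 1 + j50 → |·| ≈ 50.01, ∠ ≈ 88.85°
pole (1 + j2000·0.0005) = 1 + j1 → |·| ≈ 1.4142, ∠ ≈ 45.00°
|L| = 2 · 25.02 · 10.05 / (200 · 50.01 · 1.4142) ≈ 0.035554
Gain = 20 log₁₀(0.035554) ≈ -28.98 dB
∠L = (87.71° + 84.29°) − (89.71° + 88.85° + 45.00°) = -51.56°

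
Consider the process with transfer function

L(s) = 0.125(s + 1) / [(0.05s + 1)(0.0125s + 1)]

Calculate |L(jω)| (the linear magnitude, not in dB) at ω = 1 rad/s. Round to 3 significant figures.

At ω = 1 rad/s:
zero (1 + j1·1) = 1 + j1 → |·| ≈ 1.4142, ∠ ≈ 45.00°
pole (1 + j1·0.05) = 1 + j0.05 → |·| ≈ 1.0012, ∠ ≈ 2.86°
pole (1 + j1·0.0125) = 1 + j0.0125 → |·| ≈ 1.0001, ∠ ≈ 0.72°
|L| = 0.125 · 1.4142 / (1.0012 · 1.0001) ≈ 0.17655

0.177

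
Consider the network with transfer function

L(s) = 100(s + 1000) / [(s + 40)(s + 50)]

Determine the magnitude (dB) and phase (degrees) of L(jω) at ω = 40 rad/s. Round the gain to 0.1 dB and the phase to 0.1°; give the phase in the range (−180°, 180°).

At s = jω = j40:
zero (s+1000): 1000 + j40 → |·| = √(1000²+40²) = √1001600 ≈ 1000.8, ∠ = arctan(40/1000) ≈ 2.29°
pole (s+40): 40 + j40 → |·| = √(40²+40²) = √3200 ≈ 56.569, ∠ = arctan(40/40) ≈ 45.00°
pole (s+50): 50 + j40 → |·| = √(50²+40²) = √4100 ≈ 64.031, ∠ = arctan(40/50) ≈ 38.66°
|L| = 100 · 1000.8 / 3622.2 ≈ 27.63
Gain = 20 log₁₀(27.63) ≈ 28.83 dB
∠L = 2.29° − 83.66° = -81.37°

28.8 dB, -81.4°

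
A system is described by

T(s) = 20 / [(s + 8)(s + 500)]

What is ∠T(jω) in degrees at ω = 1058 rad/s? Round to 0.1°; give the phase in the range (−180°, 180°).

-154.3°

At s = jω = j1058:
pole (s+8): 8 + j1058 → |·| = √(8²+1058²) = √1119428 ≈ 1058, ∠ = arctan(1058/8) ≈ 89.57°
pole (s+500): 500 + j1058 → |·| = √(500²+1058²) = √1369364 ≈ 1170.2, ∠ = arctan(1058/500) ≈ 64.71°
∠T = 0.00° − 154.28° = -154.28°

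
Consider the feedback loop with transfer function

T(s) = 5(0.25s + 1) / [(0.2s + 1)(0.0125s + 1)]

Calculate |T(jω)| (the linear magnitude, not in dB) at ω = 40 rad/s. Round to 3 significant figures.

At ω = 40 rad/s:
zero (1 + j40·0.25) = 1 + j10 → |·| ≈ 10.05, ∠ ≈ 84.29°
pole (1 + j40·0.2) = 1 + j8 → |·| ≈ 8.0623, ∠ ≈ 82.87°
pole (1 + j40·0.0125) = 1 + j0.5 → |·| ≈ 1.118, ∠ ≈ 26.57°
|T| = 5 · 10.05 / (8.0623 · 1.118) ≈ 5.5749

5.57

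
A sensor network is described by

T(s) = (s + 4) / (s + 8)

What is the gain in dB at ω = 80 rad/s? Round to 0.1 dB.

-0.0 dB

At s = jω = j80:
zero (s+4): 4 + j80 → |·| = √(4²+80²) = √6416 ≈ 80.1, ∠ = arctan(80/4) ≈ 87.14°
pole (s+8): 8 + j80 → |·| = √(8²+80²) = √6464 ≈ 80.399, ∠ = arctan(80/8) ≈ 84.29°
|T| = 1 · 80.1 / 80.399 ≈ 0.99628
Gain = 20 log₁₀(0.99628) ≈ -0.03 dB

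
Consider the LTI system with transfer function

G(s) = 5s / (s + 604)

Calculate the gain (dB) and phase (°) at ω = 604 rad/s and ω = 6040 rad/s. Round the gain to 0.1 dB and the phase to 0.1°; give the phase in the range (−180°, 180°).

ω = 604: 11.0 dB, 45.0°; ω = 6040: 13.9 dB, 5.7°

At s = jω = j604:
zero at origin: s = j604 → |·| = 604, ∠ = 90.00°
pole (s+604): 604 + j604 → |·| = √(604²+604²) = √729632 ≈ 854.18, ∠ = arctan(604/604) ≈ 45.00°
|G| = 5 · 604 / 854.18 ≈ 3.5356
Gain = 20 log₁₀(3.5356) ≈ 10.97 dB
∠G = 90.00° − 45.00° = 45.00°

At s = jω = j6040:
zero at origin: s = j6040 → |·| = 6040, ∠ = 90.00°
pole (s+604): 604 + j6040 → |·| = √(604²+6040²) = √36846416 ≈ 6070.1, ∠ = arctan(6040/604) ≈ 84.29°
|G| = 5 · 6040 / 6070.1 ≈ 4.9752
Gain = 20 log₁₀(4.9752) ≈ 13.94 dB
∠G = 90.00° − 84.29° = 5.71°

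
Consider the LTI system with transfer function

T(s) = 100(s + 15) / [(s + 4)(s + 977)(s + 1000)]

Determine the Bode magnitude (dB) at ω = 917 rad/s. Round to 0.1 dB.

-85.2 dB

At s = jω = j917:
zero (s+15): 15 + j917 → |·| = √(15²+917²) = √841114 ≈ 917.12, ∠ = arctan(917/15) ≈ 89.06°
pole (s+4): 4 + j917 → |·| = √(4²+917²) = √840905 ≈ 917.01, ∠ = arctan(917/4) ≈ 89.75°
pole (s+977): 977 + j917 → |·| = √(977²+917²) = √1795418 ≈ 1339.9, ∠ = arctan(917/977) ≈ 43.19°
pole (s+1000): 1000 + j917 → |·| = √(1000²+917²) = √1840889 ≈ 1356.8, ∠ = arctan(917/1000) ≈ 42.52°
|T| = 100 · 917.12 / 1.6671e+09 ≈ 5.5013e-05
Gain = 20 log₁₀(5.5013e-05) ≈ -85.19 dB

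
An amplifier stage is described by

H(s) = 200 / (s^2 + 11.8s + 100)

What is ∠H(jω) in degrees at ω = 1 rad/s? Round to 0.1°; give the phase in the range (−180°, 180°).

At s = jω = j1:
quadratic: (j1)² + 11.8·j1 + 100 = 99 + j11.8 → |·| ≈ 99.701, ∠ ≈ 6.80°
∠H = 0.00° − 6.80° = -6.80°

-6.8°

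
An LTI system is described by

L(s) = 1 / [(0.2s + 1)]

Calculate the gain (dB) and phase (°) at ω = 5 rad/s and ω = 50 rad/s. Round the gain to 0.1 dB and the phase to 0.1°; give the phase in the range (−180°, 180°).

At ω = 5 rad/s:
pole (1 + j5·0.2) = 1 + j1 → |·| ≈ 1.4142, ∠ ≈ 45.00°
|L| = 1 · 1 / (1.4142) ≈ 0.70711
Gain = 20 log₁₀(0.70711) ≈ -3.01 dB
∠L = (0°) − (45.00°) = -45.00°

At ω = 50 rad/s:
pole (1 + j50·0.2) = 1 + j10 → |·| ≈ 10.05, ∠ ≈ 84.29°
|L| = 1 · 1 / (10.05) ≈ 0.099502
Gain = 20 log₁₀(0.099502) ≈ -20.04 dB
∠L = (0°) − (84.29°) = -84.29°

ω = 5: -3.0 dB, -45.0°; ω = 50: -20.0 dB, -84.3°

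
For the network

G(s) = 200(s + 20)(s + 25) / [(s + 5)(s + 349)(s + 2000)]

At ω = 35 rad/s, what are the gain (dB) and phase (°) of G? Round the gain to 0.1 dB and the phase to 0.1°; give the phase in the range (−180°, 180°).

-37.1 dB, 26.1°

At s = jω = j35:
zero (s+20): 20 + j35 → |·| = √(20²+35²) = √1625 ≈ 40.311, ∠ = arctan(35/20) ≈ 60.26°
zero (s+25): 25 + j35 → |·| = √(25²+35²) = √1850 ≈ 43.012, ∠ = arctan(35/25) ≈ 54.46°
pole (s+5): 5 + j35 → |·| = √(5²+35²) = √1250 ≈ 35.355, ∠ = arctan(35/5) ≈ 81.87°
pole (s+349): 349 + j35 → |·| = √(349²+35²) = √123026 ≈ 350.75, ∠ = arctan(35/349) ≈ 5.73°
pole (s+2000): 2000 + j35 → |·| = √(2000²+35²) = √4001225 ≈ 2000.3, ∠ = arctan(35/2000) ≈ 1.00°
|G| = 200 · 1733.9 / 2.4805e+07 ≈ 0.01398
Gain = 20 log₁₀(0.01398) ≈ -37.09 dB
∠G = 114.72° − 88.60° = 26.12°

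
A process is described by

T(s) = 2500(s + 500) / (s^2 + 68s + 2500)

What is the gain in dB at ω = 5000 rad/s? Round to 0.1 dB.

-6.0 dB

At s = jω = j5000:
zero (s+500): 500 + j5000 → |·| = √(500²+5000²) = √25250000 ≈ 5024.9, ∠ = arctan(5000/500) ≈ 84.29°
quadratic: (j5000)² + 68·j5000 + 2500 = -24997500 + j340000 → |·| ≈ 2.5e+07, ∠ ≈ 179.22°
|T| = 2500 · 5024.9 / 2.5e+07 ≈ 0.50249
Gain = 20 log₁₀(0.50249) ≈ -5.98 dB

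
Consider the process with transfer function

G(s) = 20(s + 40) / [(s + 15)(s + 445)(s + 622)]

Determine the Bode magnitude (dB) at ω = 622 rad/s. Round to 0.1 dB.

-90.5 dB

At s = jω = j622:
zero (s+40): 40 + j622 → |·| = √(40²+622²) = √388484 ≈ 623.28, ∠ = arctan(622/40) ≈ 86.32°
pole (s+15): 15 + j622 → |·| = √(15²+622²) = √387109 ≈ 622.18, ∠ = arctan(622/15) ≈ 88.62°
pole (s+445): 445 + j622 → |·| = √(445²+622²) = √584909 ≈ 764.79, ∠ = arctan(622/445) ≈ 54.42°
pole (s+622): 622 + j622 → |·| = √(622²+622²) = √773768 ≈ 879.64, ∠ = arctan(622/622) ≈ 45.00°
|G| = 20 · 623.28 / 4.1857e+08 ≈ 2.9781e-05
Gain = 20 log₁₀(2.9781e-05) ≈ -90.52 dB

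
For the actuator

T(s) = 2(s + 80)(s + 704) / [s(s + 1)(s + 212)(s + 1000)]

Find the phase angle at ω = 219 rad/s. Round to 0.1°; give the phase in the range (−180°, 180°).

-150.8°

At s = jω = j219:
zero (s+80): 80 + j219 → |·| = √(80²+219²) = √54361 ≈ 233.15, ∠ = arctan(219/80) ≈ 69.93°
zero (s+704): 704 + j219 → |·| = √(704²+219²) = √543577 ≈ 737.28, ∠ = arctan(219/704) ≈ 17.28°
pole (s+1): 1 + j219 → |·| = √(1²+219²) = √47962 ≈ 219, ∠ = arctan(219/1) ≈ 89.74°
pole (s+212): 212 + j219 → |·| = √(212²+219²) = √92905 ≈ 304.8, ∠ = arctan(219/212) ≈ 45.93°
pole (s+1000): 1000 + j219 → |·| = √(1000²+219²) = √1047961 ≈ 1023.7, ∠ = arctan(219/1000) ≈ 12.35°
pole at origin: |s| = 219, ∠ = 90.00° (in denominator)
∠T = 87.21° − 238.02° = -150.81°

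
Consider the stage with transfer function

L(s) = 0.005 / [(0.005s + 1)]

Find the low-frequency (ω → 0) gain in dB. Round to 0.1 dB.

L(0) = 0.005 · 1 / 1 = 0.005
20 log₁₀(0.005) ≈ -46.02 dB

-46.0 dB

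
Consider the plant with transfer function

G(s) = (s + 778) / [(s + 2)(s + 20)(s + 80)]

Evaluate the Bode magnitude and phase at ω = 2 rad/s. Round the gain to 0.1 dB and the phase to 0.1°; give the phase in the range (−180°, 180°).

-15.3 dB, -52.0°

At s = jω = j2:
zero (s+778): 778 + j2 → |·| = √(778²+2²) = √605288 ≈ 778, ∠ = arctan(2/778) ≈ 0.15°
pole (s+2): 2 + j2 → |·| = √(2²+2²) = √8 ≈ 2.8284, ∠ = arctan(2/2) ≈ 45.00°
pole (s+20): 20 + j2 → |·| = √(20²+2²) = √404 ≈ 20.1, ∠ = arctan(2/20) ≈ 5.71°
pole (s+80): 80 + j2 → |·| = √(80²+2²) = √6404 ≈ 80.025, ∠ = arctan(2/80) ≈ 1.43°
|G| = 1 · 778 / 4549.5 ≈ 0.17101
Gain = 20 log₁₀(0.17101) ≈ -15.34 dB
∠G = 0.15° − 52.14° = -51.99°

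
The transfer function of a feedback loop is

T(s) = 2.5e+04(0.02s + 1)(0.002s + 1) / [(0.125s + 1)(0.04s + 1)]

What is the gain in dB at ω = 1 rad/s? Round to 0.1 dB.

At ω = 1 rad/s:
zero (1 + j1·0.02) = 1 + j0.02 → |·| ≈ 1.0002, ∠ ≈ 1.15°
zero (1 + j1·0.002) = 1 + j0.002 → |·| ≈ 1, ∠ ≈ 0.11°
pole (1 + j1·0.125) = 1 + j0.125 → |·| ≈ 1.0078, ∠ ≈ 7.13°
pole (1 + j1·0.04) = 1 + j0.04 → |·| ≈ 1.0008, ∠ ≈ 2.29°
|T| = 2.5e+04 · 1.0002 · 1 / (1.0078 · 1.0008) ≈ 24792
Gain = 20 log₁₀(24792) ≈ 87.89 dB

87.9 dB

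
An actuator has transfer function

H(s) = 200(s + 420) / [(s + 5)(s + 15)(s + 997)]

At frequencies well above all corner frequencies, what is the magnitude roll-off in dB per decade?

-40 dB/decade

Each pole contributes −20 dB/decade at high frequency; each zero contributes +20 dB/decade.
Net: 1 zero(s) − 3 pole(s) → -40 dB/decade.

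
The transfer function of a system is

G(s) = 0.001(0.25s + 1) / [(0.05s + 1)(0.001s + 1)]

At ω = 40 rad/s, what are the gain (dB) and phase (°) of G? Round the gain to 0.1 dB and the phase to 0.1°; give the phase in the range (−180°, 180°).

-47.0 dB, 18.6°

At ω = 40 rad/s:
zero (1 + j40·0.25) = 1 + j10 → |·| ≈ 10.05, ∠ ≈ 84.29°
pole (1 + j40·0.05) = 1 + j2 → |·| ≈ 2.2361, ∠ ≈ 63.43°
pole (1 + j40·0.001) = 1 + j0.04 → |·| ≈ 1.0008, ∠ ≈ 2.29°
|G| = 0.001 · 10.05 / (2.2361 · 1.0008) ≈ 0.0044908
Gain = 20 log₁₀(0.0044908) ≈ -46.95 dB
∠G = (84.29°) − (63.43° + 2.29°) = 18.57°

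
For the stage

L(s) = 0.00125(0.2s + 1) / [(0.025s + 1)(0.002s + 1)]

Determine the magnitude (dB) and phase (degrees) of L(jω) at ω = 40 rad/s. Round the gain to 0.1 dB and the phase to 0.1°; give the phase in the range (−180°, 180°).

-43.0 dB, 33.3°

At ω = 40 rad/s:
zero (1 + j40·0.2) = 1 + j8 → |·| ≈ 8.0623, ∠ ≈ 82.87°
pole (1 + j40·0.025) = 1 + j1 → |·| ≈ 1.4142, ∠ ≈ 45.00°
pole (1 + j40·0.002) = 1 + j0.08 → |·| ≈ 1.0032, ∠ ≈ 4.57°
|L| = 0.00125 · 8.0623 / (1.4142 · 1.0032) ≈ 0.0071035
Gain = 20 log₁₀(0.0071035) ≈ -42.97 dB
∠L = (82.87°) − (45.00° + 4.57°) = 33.30°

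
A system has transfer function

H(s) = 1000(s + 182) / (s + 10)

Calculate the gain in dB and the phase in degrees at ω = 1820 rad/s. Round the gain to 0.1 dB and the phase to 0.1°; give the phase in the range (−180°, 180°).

At s = jω = j1820:
zero (s+182): 182 + j1820 → |·| = √(182²+1820²) = √3345524 ≈ 1829.1, ∠ = arctan(1820/182) ≈ 84.29°
pole (s+10): 10 + j1820 → |·| = √(10²+1820²) = √3312500 ≈ 1820, ∠ = arctan(1820/10) ≈ 89.69°
|H| = 1000 · 1829.1 / 1820 ≈ 1005
Gain = 20 log₁₀(1005) ≈ 60.04 dB
∠H = 84.29° − 89.69° = -5.40°

60.0 dB, -5.4°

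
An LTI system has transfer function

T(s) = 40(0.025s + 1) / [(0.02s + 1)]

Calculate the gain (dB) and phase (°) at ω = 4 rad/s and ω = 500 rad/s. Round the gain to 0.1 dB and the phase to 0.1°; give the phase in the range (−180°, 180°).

ω = 4: 32.1 dB, 1.1°; ω = 500: 34.0 dB, 1.1°

At ω = 4 rad/s:
zero (1 + j4·0.025) = 1 + j0.1 → |·| ≈ 1.005, ∠ ≈ 5.71°
pole (1 + j4·0.02) = 1 + j0.08 → |·| ≈ 1.0032, ∠ ≈ 4.57°
|T| = 40 · 1.005 / (1.0032) ≈ 40.072
Gain = 20 log₁₀(40.072) ≈ 32.06 dB
∠T = (5.71°) − (4.57°) = 1.14°

At ω = 500 rad/s:
zero (1 + j500·0.025) = 1 + j12.5 → |·| ≈ 12.54, ∠ ≈ 85.43°
pole (1 + j500·0.02) = 1 + j10 → |·| ≈ 10.05, ∠ ≈ 84.29°
|T| = 40 · 12.54 / (10.05) ≈ 49.91
Gain = 20 log₁₀(49.91) ≈ 33.96 dB
∠T = (85.43°) − (84.29°) = 1.14°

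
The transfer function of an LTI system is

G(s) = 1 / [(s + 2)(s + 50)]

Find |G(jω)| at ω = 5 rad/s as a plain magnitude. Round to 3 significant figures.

0.00370

At s = jω = j5:
pole (s+2): 2 + j5 → |·| = √(2²+5²) = √29 ≈ 5.3852, ∠ = arctan(5/2) ≈ 68.20°
pole (s+50): 50 + j5 → |·| = √(50²+5²) = √2525 ≈ 50.249, ∠ = arctan(5/50) ≈ 5.71°
|G| = 1 / 270.6 ≈ 0.0036955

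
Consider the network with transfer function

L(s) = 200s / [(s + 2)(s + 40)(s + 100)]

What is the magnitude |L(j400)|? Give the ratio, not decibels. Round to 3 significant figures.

0.00121

At s = jω = j400:
zero at origin: s = j400 → |·| = 400, ∠ = 90.00°
pole (s+2): 2 + j400 → |·| = √(2²+400²) = √160004 ≈ 400, ∠ = arctan(400/2) ≈ 89.71°
pole (s+40): 40 + j400 → |·| = √(40²+400²) = √161600 ≈ 402, ∠ = arctan(400/40) ≈ 84.29°
pole (s+100): 100 + j400 → |·| = √(100²+400²) = √170000 ≈ 412.31, ∠ = arctan(400/100) ≈ 75.96°
|L| = 200 · 400 / 6.6299e+07 ≈ 0.0012067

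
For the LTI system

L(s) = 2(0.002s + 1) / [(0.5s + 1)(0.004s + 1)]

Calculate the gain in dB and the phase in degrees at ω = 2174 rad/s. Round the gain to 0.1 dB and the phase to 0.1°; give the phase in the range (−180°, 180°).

-60.6 dB, -96.3°

At ω = 2174 rad/s:
zero (1 + j2174·0.002) = 1 + j4.348 → |·| ≈ 4.4615, ∠ ≈ 77.05°
pole (1 + j2174·0.5) = 1 + j1087 → |·| ≈ 1087, ∠ ≈ 89.95°
pole (1 + j2174·0.004) = 1 + j8.696 → |·| ≈ 8.7533, ∠ ≈ 83.44°
|L| = 2 · 4.4615 / (1087 · 8.7533) ≈ 0.0009378
Gain = 20 log₁₀(0.0009378) ≈ -60.56 dB
∠L = (77.05°) − (89.95° + 83.44°) = -96.34°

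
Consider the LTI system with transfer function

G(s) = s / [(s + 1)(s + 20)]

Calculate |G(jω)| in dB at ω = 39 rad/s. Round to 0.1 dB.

At s = jω = j39:
zero at origin: s = j39 → |·| = 39, ∠ = 90.00°
pole (s+1): 1 + j39 → |·| = √(1²+39²) = √1522 ≈ 39.013, ∠ = arctan(39/1) ≈ 88.53°
pole (s+20): 20 + j39 → |·| = √(20²+39²) = √1921 ≈ 43.829, ∠ = arctan(39/20) ≈ 62.85°
|G| = 1 · 39 / 1709.9 ≈ 0.022808
Gain = 20 log₁₀(0.022808) ≈ -32.84 dB

-32.8 dB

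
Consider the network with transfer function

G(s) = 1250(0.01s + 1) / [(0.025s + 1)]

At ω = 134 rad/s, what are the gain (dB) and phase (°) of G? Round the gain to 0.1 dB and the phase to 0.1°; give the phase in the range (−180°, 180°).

55.5 dB, -20.1°

At ω = 134 rad/s:
zero (1 + j134·0.01) = 1 + j1.34 → |·| ≈ 1.672, ∠ ≈ 53.27°
pole (1 + j134·0.025) = 1 + j3.35 → |·| ≈ 3.4961, ∠ ≈ 73.38°
|G| = 1250 · 1.672 / (3.4961) ≈ 597.81
Gain = 20 log₁₀(597.81) ≈ 55.53 dB
∠G = (53.27°) − (73.38°) = -20.11°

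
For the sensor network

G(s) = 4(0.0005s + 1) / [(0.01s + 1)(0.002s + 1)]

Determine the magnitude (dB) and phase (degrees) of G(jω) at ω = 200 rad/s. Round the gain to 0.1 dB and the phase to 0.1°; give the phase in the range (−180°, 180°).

4.5 dB, -79.5°

At ω = 200 rad/s:
zero (1 + j200·0.0005) = 1 + j0.1 → |·| ≈ 1.005, ∠ ≈ 5.71°
pole (1 + j200·0.01) = 1 + j2 → |·| ≈ 2.2361, ∠ ≈ 63.43°
pole (1 + j200·0.002) = 1 + j0.4 → |·| ≈ 1.077, ∠ ≈ 21.80°
|G| = 4 · 1.005 / (2.2361 · 1.077) ≈ 1.6692
Gain = 20 log₁₀(1.6692) ≈ 4.45 dB
∠G = (5.71°) − (63.43° + 21.80°) = -79.52°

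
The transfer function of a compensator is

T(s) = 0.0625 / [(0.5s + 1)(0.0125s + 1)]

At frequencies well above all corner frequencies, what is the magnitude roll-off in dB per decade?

Each pole contributes −20 dB/decade at high frequency; each zero contributes +20 dB/decade.
Net: 0 zero(s) − 2 pole(s) → -40 dB/decade.

-40 dB/decade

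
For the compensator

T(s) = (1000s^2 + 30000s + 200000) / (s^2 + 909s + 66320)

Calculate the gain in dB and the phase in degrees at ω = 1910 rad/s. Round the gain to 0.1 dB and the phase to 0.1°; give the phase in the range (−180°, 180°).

59.2 dB, 25.0°

Substitute s = j1910:
Numerator: 1000(j1910)^2 + 30000(j1910) + 200000 = -3647900000 + j57300000
Denominator: (j1910)^2 + 909(j1910) + 66320 = -3581780 + j1736190
|N| = √(3647900000² + 57300000²) ≈ 3.6483e+09, ∠N ≈ 179.10°
|D| = √(3581780² + 1736190²) ≈ 3.9804e+06, ∠D ≈ 154.14°
|T| = 3.6483e+09 / 3.9804e+06 ≈ 916.57
Gain = 20 log₁₀(916.57) ≈ 59.24 dB
∠T = 179.10° − 154.14° = 24.96°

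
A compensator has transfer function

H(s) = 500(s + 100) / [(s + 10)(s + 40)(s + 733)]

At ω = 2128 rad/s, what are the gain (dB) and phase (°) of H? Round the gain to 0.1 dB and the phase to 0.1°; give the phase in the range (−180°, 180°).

-79.6 dB, -162.3°

At s = jω = j2128:
zero (s+100): 100 + j2128 → |·| = √(100²+2128²) = √4538384 ≈ 2130.3, ∠ = arctan(2128/100) ≈ 87.31°
pole (s+10): 10 + j2128 → |·| = √(10²+2128²) = √4528484 ≈ 2128, ∠ = arctan(2128/10) ≈ 89.73°
pole (s+40): 40 + j2128 → |·| = √(40²+2128²) = √4529984 ≈ 2128.4, ∠ = arctan(2128/40) ≈ 88.92°
pole (s+733): 733 + j2128 → |·| = √(733²+2128²) = √5065673 ≈ 2250.7, ∠ = arctan(2128/733) ≈ 70.99°
|H| = 500 · 2130.3 / 1.0194e+10 ≈ 0.00010449
Gain = 20 log₁₀(0.00010449) ≈ -79.62 dB
∠H = 87.31° − 249.64° = -162.33°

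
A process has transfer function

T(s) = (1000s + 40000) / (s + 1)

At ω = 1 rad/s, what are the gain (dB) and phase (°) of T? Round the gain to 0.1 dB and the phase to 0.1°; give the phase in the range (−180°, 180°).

89.0 dB, -43.6°

Substitute s = j1:
Numerator: 1000(j1) + 40000 = 40000 + j1000
Denominator: (j1) + 1 = 1 + j1
|N| = √(40000² + 1000²) ≈ 40012, ∠N ≈ 1.43°
|D| = √(1² + 1²) ≈ 1.4142, ∠D ≈ 45.00°
|T| = 40012 / 1.4142 ≈ 28293
Gain = 20 log₁₀(28293) ≈ 89.03 dB
∠T = 1.43° − 45.00° = -43.57°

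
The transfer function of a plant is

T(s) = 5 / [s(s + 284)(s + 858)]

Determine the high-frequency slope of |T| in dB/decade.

Each pole contributes −20 dB/decade at high frequency; each zero contributes +20 dB/decade.
Net: 0 zero(s) − 3 pole(s) → -60 dB/decade.

-60 dB/decade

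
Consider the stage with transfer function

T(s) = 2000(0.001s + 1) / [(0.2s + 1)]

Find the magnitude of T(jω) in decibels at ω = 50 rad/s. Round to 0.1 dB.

46.0 dB

At ω = 50 rad/s:
zero (1 + j50·0.001) = 1 + j0.05 → |·| ≈ 1.0012, ∠ ≈ 2.86°
pole (1 + j50·0.2) = 1 + j10 → |·| ≈ 10.05, ∠ ≈ 84.29°
|T| = 2000 · 1.0012 / (10.05) ≈ 199.24
Gain = 20 log₁₀(199.24) ≈ 45.99 dB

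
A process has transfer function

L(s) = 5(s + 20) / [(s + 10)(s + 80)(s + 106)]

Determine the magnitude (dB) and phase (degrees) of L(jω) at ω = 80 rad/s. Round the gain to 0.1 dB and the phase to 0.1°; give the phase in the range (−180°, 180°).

-69.4 dB, -89.0°

At s = jω = j80:
zero (s+20): 20 + j80 → |·| = √(20²+80²) = √6800 ≈ 82.462, ∠ = arctan(80/20) ≈ 75.96°
pole (s+10): 10 + j80 → |·| = √(10²+80²) = √6500 ≈ 80.623, ∠ = arctan(80/10) ≈ 82.87°
pole (s+80): 80 + j80 → |·| = √(80²+80²) = √12800 ≈ 113.14, ∠ = arctan(80/80) ≈ 45.00°
pole (s+106): 106 + j80 → |·| = √(106²+80²) = √17636 ≈ 132.8, ∠ = arctan(80/106) ≈ 37.04°
|L| = 5 · 82.462 / 1.2114e+06 ≈ 0.00034036
Gain = 20 log₁₀(0.00034036) ≈ -69.36 dB
∠L = 75.96° − 164.91° = -88.95°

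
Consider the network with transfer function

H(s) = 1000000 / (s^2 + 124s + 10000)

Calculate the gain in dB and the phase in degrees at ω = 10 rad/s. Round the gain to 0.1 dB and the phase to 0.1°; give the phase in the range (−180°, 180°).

40.0 dB, -7.1°

At s = jω = j10:
quadratic: (j10)² + 124·j10 + 10000 = 9900 + j1240 → |·| ≈ 9977.4, ∠ ≈ 7.14°
|H| = 1000000 / 9977.4 ≈ 100.23
Gain = 20 log₁₀(100.23) ≈ 40.02 dB
∠H = 0.00° − 7.14° = -7.14°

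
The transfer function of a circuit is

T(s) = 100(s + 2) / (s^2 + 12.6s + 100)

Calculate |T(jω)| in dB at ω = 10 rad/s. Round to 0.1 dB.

At s = jω = j10:
zero (s+2): 2 + j10 → |·| = √(2²+10²) = √104 ≈ 10.198, ∠ = arctan(10/2) ≈ 78.69°
quadratic: (j10)² + 12.6·j10 + 100 = 0 + j126 → |·| ≈ 126, ∠ ≈ 90.00°
|T| = 100 · 10.198 / 126 ≈ 8.0937
Gain = 20 log₁₀(8.0937) ≈ 18.16 dB

18.2 dB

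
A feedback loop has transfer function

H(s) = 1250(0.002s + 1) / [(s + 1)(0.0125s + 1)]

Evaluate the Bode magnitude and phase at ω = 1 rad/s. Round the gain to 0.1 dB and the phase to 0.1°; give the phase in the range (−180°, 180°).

58.9 dB, -45.6°

At ω = 1 rad/s:
zero (1 + j1·0.002) = 1 + j0.002 → |·| ≈ 1, ∠ ≈ 0.11°
pole (1 + j1·1) = 1 + j1 → |·| ≈ 1.4142, ∠ ≈ 45.00°
pole (1 + j1·0.0125) = 1 + j0.0125 → |·| ≈ 1.0001, ∠ ≈ 0.72°
|H| = 1250 · 1 / (1.4142 · 1.0001) ≈ 883.8
Gain = 20 log₁₀(883.8) ≈ 58.93 dB
∠H = (0.11°) − (45.00° + 0.72°) = -45.61°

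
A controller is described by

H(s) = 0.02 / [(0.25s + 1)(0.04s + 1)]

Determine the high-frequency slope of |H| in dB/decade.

Each pole contributes −20 dB/decade at high frequency; each zero contributes +20 dB/decade.
Net: 0 zero(s) − 2 pole(s) → -40 dB/decade.

-40 dB/decade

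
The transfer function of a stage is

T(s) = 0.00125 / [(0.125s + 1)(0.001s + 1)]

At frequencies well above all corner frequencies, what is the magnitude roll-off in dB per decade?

-40 dB/decade

Each pole contributes −20 dB/decade at high frequency; each zero contributes +20 dB/decade.
Net: 0 zero(s) − 2 pole(s) → -40 dB/decade.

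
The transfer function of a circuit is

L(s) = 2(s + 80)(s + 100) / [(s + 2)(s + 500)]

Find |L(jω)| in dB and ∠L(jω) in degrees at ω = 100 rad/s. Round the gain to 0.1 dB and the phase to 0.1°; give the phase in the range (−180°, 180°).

-3.0 dB, -3.8°

At s = jω = j100:
zero (s+80): 80 + j100 → |·| = √(80²+100²) = √16400 ≈ 128.06, ∠ = arctan(100/80) ≈ 51.34°
zero (s+100): 100 + j100 → |·| = √(100²+100²) = √20000 ≈ 141.42, ∠ = arctan(100/100) ≈ 45.00°
pole (s+2): 2 + j100 → |·| = √(2²+100²) = √10004 ≈ 100.02, ∠ = arctan(100/2) ≈ 88.85°
pole (s+500): 500 + j100 → |·| = √(500²+100²) = √260000 ≈ 509.9, ∠ = arctan(100/500) ≈ 11.31°
|L| = 2 · 18110 / 51000 ≈ 0.7102
Gain = 20 log₁₀(0.7102) ≈ -2.97 dB
∠L = 96.34° − 100.16° = -3.82°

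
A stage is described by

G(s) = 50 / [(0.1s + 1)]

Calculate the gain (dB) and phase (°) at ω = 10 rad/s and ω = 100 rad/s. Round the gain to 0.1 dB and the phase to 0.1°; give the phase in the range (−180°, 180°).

At ω = 10 rad/s:
pole (1 + j10·0.1) = 1 + j1 → |·| ≈ 1.4142, ∠ ≈ 45.00°
|G| = 50 · 1 / (1.4142) ≈ 35.356
Gain = 20 log₁₀(35.356) ≈ 30.97 dB
∠G = (0°) − (45.00°) = -45.00°

At ω = 100 rad/s:
pole (1 + j100·0.1) = 1 + j10 → |·| ≈ 10.05, ∠ ≈ 84.29°
|G| = 50 · 1 / (10.05) ≈ 4.9751
Gain = 20 log₁₀(4.9751) ≈ 13.94 dB
∠G = (0°) − (84.29°) = -84.29°

ω = 10: 31.0 dB, -45.0°; ω = 100: 13.9 dB, -84.3°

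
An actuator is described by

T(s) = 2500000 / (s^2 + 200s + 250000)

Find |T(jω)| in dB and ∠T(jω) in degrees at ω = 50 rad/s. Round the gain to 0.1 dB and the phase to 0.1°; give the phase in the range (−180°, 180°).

20.1 dB, -2.3°

At s = jω = j50:
quadratic: (j50)² + 200·j50 + 250000 = 247500 + j10000 → |·| ≈ 2.477e+05, ∠ ≈ 2.31°
|T| = 2500000 / 2.477e+05 ≈ 10.093
Gain = 20 log₁₀(10.093) ≈ 20.08 dB
∠T = 0.00° − 2.31° = -2.31°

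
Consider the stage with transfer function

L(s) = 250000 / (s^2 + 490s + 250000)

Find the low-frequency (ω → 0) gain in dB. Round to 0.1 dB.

0.0 dB

L(0) = 250000 / 250000 = 1
20 log₁₀(1) ≈ 0.00 dB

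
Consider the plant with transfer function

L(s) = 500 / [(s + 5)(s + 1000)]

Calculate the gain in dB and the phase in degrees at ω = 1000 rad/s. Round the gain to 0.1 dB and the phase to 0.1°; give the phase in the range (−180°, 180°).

At s = jω = j1000:
pole (s+5): 5 + j1000 → |·| = √(5²+1000²) = √1000025 ≈ 1000, ∠ = arctan(1000/5) ≈ 89.71°
pole (s+1000): 1000 + j1000 → |·| = √(1000²+1000²) = √2000000 ≈ 1414.2, ∠ = arctan(1000/1000) ≈ 45.00°
|L| = 500 / 1.4142e+06 ≈ 0.00035356
Gain = 20 log₁₀(0.00035356) ≈ -69.03 dB
∠L = 0.00° − 134.71° = -134.71°

-69.0 dB, -134.7°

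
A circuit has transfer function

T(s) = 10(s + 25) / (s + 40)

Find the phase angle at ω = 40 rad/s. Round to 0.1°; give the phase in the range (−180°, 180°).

13.0°

At s = jω = j40:
zero (s+25): 25 + j40 → |·| = √(25²+40²) = √2225 ≈ 47.17, ∠ = arctan(40/25) ≈ 57.99°
pole (s+40): 40 + j40 → |·| = √(40²+40²) = √3200 ≈ 56.569, ∠ = arctan(40/40) ≈ 45.00°
∠T = 57.99° − 45.00° = 12.99°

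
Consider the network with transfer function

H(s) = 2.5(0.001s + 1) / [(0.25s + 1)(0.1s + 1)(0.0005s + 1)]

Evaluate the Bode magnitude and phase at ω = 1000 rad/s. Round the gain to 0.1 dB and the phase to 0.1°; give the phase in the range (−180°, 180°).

-78.0 dB, -160.8°

At ω = 1000 rad/s:
zero (1 + j1000·0.001) = 1 + j1 → |·| ≈ 1.4142, ∠ ≈ 45.00°
pole (1 + j1000·0.25) = 1 + j250 → |·| ≈ 250, ∠ ≈ 89.77°
pole (1 + j1000·0.1) = 1 + j100 → |·| ≈ 100, ∠ ≈ 89.43°
pole (1 + j1000·0.0005) = 1 + j0.5 → |·| ≈ 1.118, ∠ ≈ 26.57°
|H| = 2.5 · 1.4142 / (250 · 100 · 1.118) ≈ 0.00012649
Gain = 20 log₁₀(0.00012649) ≈ -77.96 dB
∠H = (45.00°) − (89.77° + 89.43° + 26.57°) = -160.77°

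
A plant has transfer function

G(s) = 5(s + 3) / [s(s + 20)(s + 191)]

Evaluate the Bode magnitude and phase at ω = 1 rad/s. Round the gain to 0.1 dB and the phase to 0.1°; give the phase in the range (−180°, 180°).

At s = jω = j1:
zero (s+3): 3 + j1 → |·| = √(3²+1²) = √10 ≈ 3.1623, ∠ = arctan(1/3) ≈ 18.43°
pole (s+20): 20 + j1 → |·| = √(20²+1²) = √401 ≈ 20.025, ∠ = arctan(1/20) ≈ 2.86°
pole (s+191): 191 + j1 → |·| = √(191²+1²) = √36482 ≈ 191, ∠ = arctan(1/191) ≈ 0.30°
pole at origin: |s| = 1, ∠ = 90.00° (in denominator)
|G| = 5 · 3.1623 / 3824.8 ≈ 0.0041339
Gain = 20 log₁₀(0.0041339) ≈ -47.67 dB
∠G = 18.43° − 93.16° = -74.73°

-47.7 dB, -74.7°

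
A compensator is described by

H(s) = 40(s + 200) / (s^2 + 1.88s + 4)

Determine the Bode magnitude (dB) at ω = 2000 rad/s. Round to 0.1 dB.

At s = jω = j2000:
zero (s+200): 200 + j2000 → |·| = √(200²+2000²) = √4040000 ≈ 2010, ∠ = arctan(2000/200) ≈ 84.29°
quadratic: (j2000)² + 1.88·j2000 + 4 = -3999996 + j3760 → |·| ≈ 4e+06, ∠ ≈ 179.95°
|H| = 40 · 2010 / 4e+06 ≈ 0.0201
Gain = 20 log₁₀(0.0201) ≈ -33.94 dB

-33.9 dB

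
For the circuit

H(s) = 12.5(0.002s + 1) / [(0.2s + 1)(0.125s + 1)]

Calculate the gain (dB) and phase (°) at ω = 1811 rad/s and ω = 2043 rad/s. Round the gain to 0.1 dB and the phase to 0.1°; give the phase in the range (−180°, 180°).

At ω = 1811 rad/s:
zero (1 + j1811·0.002) = 1 + j3.622 → |·| ≈ 3.7575, ∠ ≈ 74.57°
pole (1 + j1811·0.2) = 1 + j362.2 → |·| ≈ 362.2, ∠ ≈ 89.84°
pole (1 + j1811·0.125) = 1 + j226.375 → |·| ≈ 226.38, ∠ ≈ 89.75°
|H| = 12.5 · 3.7575 / (362.2 · 226.38) ≈ 0.00057283
Gain = 20 log₁₀(0.00057283) ≈ -64.84 dB
∠H = (74.57°) − (89.84° + 89.75°) = -105.02°

At ω = 2043 rad/s:
zero (1 + j2043·0.002) = 1 + j4.086 → |·| ≈ 4.2066, ∠ ≈ 76.25°
pole (1 + j2043·0.2) = 1 + j408.6 → |·| ≈ 408.6, ∠ ≈ 89.86°
pole (1 + j2043·0.125) = 1 + j255.375 → |·| ≈ 255.38, ∠ ≈ 89.78°
|H| = 12.5 · 4.2066 / (408.6 · 255.38) ≈ 0.00050391
Gain = 20 log₁₀(0.00050391) ≈ -65.95 dB
∠H = (76.25°) − (89.86° + 89.78°) = -103.39°

ω = 1811: -64.8 dB, -105.0°; ω = 2043: -66.0 dB, -103.4°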